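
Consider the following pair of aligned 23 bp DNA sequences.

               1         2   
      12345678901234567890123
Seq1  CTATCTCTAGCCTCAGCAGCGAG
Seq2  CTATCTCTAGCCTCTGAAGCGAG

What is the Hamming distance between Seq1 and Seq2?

2

The sequences differ at positions 15 (A/T), 17 (C/A).
That gives 2 mismatches out of 23 aligned sites, so the Hamming distance is 2.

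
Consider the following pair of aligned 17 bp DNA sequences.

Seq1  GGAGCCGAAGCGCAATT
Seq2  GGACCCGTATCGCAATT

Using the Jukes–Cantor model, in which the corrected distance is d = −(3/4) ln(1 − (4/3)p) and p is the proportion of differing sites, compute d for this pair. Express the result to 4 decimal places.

The sequences differ at positions 4 (G/C), 8 (A/T), 10 (G/T).
p = 3/17 = 0.176471.
d = −0.75 · ln(1 − (4/3)·0.176471) = −0.75 · ln(0.764705) = −0.75 · (-0.268265) = 0.2012.

0.2012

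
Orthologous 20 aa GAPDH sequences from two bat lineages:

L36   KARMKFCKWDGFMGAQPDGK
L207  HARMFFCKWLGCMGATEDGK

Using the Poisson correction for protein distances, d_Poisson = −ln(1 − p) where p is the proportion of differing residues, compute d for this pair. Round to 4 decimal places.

0.3567

Mismatches occur at site 1 (K→H), site 5 (K→F), site 10 (D→L), site 12 (F→C), site 16 (Q→T), site 17 (P→E).
p = 6/20 = 0.300000.
d = −ln(1 − 0.300000) = −ln(0.700000) = 0.3567.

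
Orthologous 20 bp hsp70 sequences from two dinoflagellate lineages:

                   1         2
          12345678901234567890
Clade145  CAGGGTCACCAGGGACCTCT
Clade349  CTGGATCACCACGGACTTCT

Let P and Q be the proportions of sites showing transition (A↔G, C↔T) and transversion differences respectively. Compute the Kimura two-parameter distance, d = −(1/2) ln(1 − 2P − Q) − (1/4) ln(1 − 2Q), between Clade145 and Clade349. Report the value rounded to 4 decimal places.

Differing sites — 2:A/T (Tv); 5:G/A (Ti); 12:G/C (Tv); 17:C/T (Ti).
Of the 4 differences, 2 transitions and 2 transversions over 20 sites: P = 2/20 = 0.100000, Q = 2/20 = 0.100000.
d = −0.5·ln(0.700000) − 0.25·ln(0.800000) = −0.5·(-0.356675) − 0.25·(-0.223144) = 0.2341.

0.2341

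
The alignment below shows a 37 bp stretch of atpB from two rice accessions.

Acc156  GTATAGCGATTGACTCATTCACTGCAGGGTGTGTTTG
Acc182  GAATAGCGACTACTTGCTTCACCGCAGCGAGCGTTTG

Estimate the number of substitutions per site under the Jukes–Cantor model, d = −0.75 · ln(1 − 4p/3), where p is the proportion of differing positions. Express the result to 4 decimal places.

Mismatches occur at site 2 (T↔A), site 10 (T↔C), site 12 (G↔A), site 13 (A↔C), site 14 (C↔T), site 16 (C↔G), site 17 (A↔C), site 23 (T↔C), site 28 (G↔C), site 30 (T↔A), site 32 (T↔C).
p = 11/37 = 0.297297.
d = −0.75 · ln(1 − (4/3)·0.297297) = −0.75 · ln(0.603604) = −0.75 · (-0.504837) = 0.3786.

0.3786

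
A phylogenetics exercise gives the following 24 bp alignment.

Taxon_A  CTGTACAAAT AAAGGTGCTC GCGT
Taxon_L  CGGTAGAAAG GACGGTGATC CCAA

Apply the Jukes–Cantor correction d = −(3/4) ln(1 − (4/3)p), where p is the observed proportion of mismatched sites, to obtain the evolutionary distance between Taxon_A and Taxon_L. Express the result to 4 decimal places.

Differing sites — 2:T/G; 6:C/G; 10:T/G; 11:A/G; 13:A/C; 18:C/A; 21:G/C; 23:G/A; 24:T/A.
p = 9/24 = 0.375000.
d = −0.75 · ln(1 − (4/3)·0.375000) = −0.75 · ln(0.500000) = −0.75 · (-0.693147) = 0.5199.

0.5199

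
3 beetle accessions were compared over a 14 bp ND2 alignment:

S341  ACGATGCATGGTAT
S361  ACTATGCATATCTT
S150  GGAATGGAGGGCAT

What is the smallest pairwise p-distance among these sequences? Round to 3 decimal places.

Pairwise Hamming distances:
  S341 vs S361: 5
  S341 vs S150: 6
  S361 vs S150: 8
The smallest is 5 mismatches, between S341 and S361; p = 5/14 = 0.357.

0.357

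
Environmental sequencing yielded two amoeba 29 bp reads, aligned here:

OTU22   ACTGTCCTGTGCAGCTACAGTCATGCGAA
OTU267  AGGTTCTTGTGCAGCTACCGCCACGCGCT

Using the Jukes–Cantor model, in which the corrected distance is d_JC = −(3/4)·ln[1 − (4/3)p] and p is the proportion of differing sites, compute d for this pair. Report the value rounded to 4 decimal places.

0.4006

Differing sites — 2:C/G; 3:T/G; 4:G/T; 7:C/T; 19:A/C; 21:T/C; 24:T/C; 28:A/C; 29:A/T.
p = 9/29 = 0.310345.
d = −0.75 · ln(1 − (4/3)·0.310345) = −0.75 · ln(0.586207) = −0.75 · (-0.534082) = 0.4006.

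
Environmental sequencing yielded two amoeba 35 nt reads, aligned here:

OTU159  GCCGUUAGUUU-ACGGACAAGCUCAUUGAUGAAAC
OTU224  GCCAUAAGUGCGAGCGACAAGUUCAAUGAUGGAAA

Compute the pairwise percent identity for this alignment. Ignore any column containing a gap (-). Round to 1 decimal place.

Excluding the 1 gap column leaves 34 comparable sites.
The sequences differ at positions 4 (G/A), 6 (U/A), 10 (U/G), 11 (U/C), 14 (C/G), 15 (G/C), 22 (C/U), 26 (U/A), 32 (A/G), 35 (C/A).
24 of the 34 comparable sites match, so the percent identity is 24/34 × 100 = 70.6%.

70.6%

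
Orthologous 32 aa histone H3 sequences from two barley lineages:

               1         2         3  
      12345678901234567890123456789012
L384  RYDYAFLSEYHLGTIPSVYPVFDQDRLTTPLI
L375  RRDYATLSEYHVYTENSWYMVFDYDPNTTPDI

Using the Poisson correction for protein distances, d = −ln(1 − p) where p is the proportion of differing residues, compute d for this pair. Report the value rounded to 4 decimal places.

0.4700

Differing sites — 2:Y/R; 6:F/T; 12:L/V; 13:G/Y; 15:I/E; 16:P/N; 18:V/W; 20:P/M; 24:Q/Y; 26:R/P; 27:L/N; 31:L/D.
p = 12/32 = 0.375000.
d = −ln(1 − 0.375000) = −ln(0.625000) = 0.4700.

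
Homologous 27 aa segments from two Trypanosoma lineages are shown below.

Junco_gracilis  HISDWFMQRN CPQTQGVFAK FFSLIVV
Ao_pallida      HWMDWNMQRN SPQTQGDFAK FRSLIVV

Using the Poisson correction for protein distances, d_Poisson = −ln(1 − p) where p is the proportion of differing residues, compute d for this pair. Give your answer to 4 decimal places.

Mismatches occur at site 2 (I↔W), site 3 (S↔M), site 6 (F↔N), site 11 (C↔S), site 17 (V↔D), site 22 (F↔R).
p = 6/27 = 0.222222.
d = −ln(1 − 0.222222) = −ln(0.777778) = 0.2513.

0.2513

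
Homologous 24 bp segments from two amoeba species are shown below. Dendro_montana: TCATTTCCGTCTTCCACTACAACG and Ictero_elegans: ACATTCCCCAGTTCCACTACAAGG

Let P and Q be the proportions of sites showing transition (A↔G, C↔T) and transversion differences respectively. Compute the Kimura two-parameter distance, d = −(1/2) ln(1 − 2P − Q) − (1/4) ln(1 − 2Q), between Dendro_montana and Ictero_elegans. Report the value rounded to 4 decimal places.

The sequences differ at positions 1 (T/A, transversion), 6 (T/C, transition), 9 (G/C, transversion), 10 (T/A, transversion), 11 (C/G, transversion), 23 (C/G, transversion).
Of the 6 differences, 1 transition and 5 transversions over 24 sites: P = 1/24 = 0.041667, Q = 5/24 = 0.208333.
d = −0.5·ln(0.708333) − 0.25·ln(0.583334) = −0.5·(-0.344841) − 0.25·(-0.538995) = 0.3072.

0.3072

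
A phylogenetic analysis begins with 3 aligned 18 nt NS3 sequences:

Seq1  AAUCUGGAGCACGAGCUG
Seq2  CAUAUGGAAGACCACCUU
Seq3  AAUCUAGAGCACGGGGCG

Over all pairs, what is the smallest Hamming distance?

4

Pairwise Hamming distances:
  Seq1 vs Seq2: 7
  Seq1 vs Seq3: 4
  Seq2 vs Seq3: 11
The smallest is 4, between Seq1 and Seq3.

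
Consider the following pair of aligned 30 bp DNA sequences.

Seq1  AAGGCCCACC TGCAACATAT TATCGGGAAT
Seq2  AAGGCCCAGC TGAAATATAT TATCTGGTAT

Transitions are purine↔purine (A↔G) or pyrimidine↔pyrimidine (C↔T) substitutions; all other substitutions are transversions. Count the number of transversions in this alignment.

4

Differing sites — 9:C/G (Tv); 13:C/A (Tv); 16:C/T (Ti); 25:G/T (Tv); 28:A/T (Tv).
Of the 5 differences, 1 transition and 4 transversions, so the answer is 4.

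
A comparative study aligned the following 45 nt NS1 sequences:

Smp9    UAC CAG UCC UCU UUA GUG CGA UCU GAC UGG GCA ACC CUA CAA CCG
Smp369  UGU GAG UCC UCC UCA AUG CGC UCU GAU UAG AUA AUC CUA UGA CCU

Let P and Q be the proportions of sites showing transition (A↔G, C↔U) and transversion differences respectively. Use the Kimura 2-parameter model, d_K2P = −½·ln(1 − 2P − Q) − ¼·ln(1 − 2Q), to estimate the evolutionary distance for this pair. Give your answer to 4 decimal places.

0.4939

The sequences differ at positions 2 (A/G, transition), 3 (C/U, transition), 4 (C/G, transversion), 12 (U/C, transition), 14 (U/C, transition), 16 (G/A, transition), 21 (A/C, transversion), 27 (C/U, transition), 29 (G/A, transition), 31 (G/A, transition), 32 (C/U, transition), 35 (C/U, transition), 40 (C/U, transition), 41 (A/G, transition), 45 (G/U, transversion).
Of the 15 differences, 12 transitions and 3 transversions over 45 sites: P = 12/45 = 0.266667, Q = 3/45 = 0.066667.
d = −0.5·ln(0.399999) − 0.25·ln(0.866666) = −0.5·(-0.916293) − 0.25·(-0.143102) = 0.4939.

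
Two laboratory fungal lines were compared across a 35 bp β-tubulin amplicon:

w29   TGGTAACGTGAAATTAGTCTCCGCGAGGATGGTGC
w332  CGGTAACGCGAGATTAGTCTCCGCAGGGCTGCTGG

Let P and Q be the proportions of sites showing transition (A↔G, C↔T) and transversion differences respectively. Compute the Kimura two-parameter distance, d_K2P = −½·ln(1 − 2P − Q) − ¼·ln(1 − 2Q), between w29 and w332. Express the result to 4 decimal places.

0.2792

Differing sites — 1:T/C (Ti); 9:T/C (Ti); 12:A/G (Ti); 25:G/A (Ti); 26:A/G (Ti); 29:A/C (Tv); 32:G/C (Tv); 35:C/G (Tv).
Of the 8 differences, 5 transitions and 3 transversions over 35 sites: P = 5/35 = 0.142857, Q = 3/35 = 0.085714.
d = −0.5·ln(0.628572) − 0.25·ln(0.828572) = −0.5·(-0.464305) − 0.25·(-0.188052) = 0.2792.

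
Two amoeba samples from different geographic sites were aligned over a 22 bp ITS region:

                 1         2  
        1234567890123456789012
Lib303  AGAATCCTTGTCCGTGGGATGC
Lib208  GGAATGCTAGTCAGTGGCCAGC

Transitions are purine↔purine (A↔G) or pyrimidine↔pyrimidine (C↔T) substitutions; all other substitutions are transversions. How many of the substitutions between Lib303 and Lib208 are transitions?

Differing sites — 1:A/G (Ti); 6:C/G (Tv); 9:T/A (Tv); 13:C/A (Tv); 18:G/C (Tv); 19:A/C (Tv); 20:T/A (Tv).
Of the 7 differences, 1 transition and 6 transversions, so the answer is 1.

1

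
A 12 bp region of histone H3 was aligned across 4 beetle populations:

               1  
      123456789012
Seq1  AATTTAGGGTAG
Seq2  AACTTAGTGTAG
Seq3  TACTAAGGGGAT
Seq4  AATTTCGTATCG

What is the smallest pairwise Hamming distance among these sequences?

Pairwise Hamming distances:
  Seq1 vs Seq2: 2
  Seq1 vs Seq3: 5
  Seq1 vs Seq4: 4
  Seq2 vs Seq3: 5
  Seq2 vs Seq4: 4
  Seq3 vs Seq4: 9
The smallest is 2, between Seq1 and Seq2.

2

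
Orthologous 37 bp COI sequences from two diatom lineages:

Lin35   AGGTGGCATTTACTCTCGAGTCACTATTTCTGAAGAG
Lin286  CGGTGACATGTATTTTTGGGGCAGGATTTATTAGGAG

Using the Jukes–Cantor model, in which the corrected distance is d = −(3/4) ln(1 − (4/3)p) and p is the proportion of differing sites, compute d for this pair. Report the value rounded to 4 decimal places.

0.4740

Mismatches occur at site 1 (A↔C), site 6 (G↔A), site 10 (T↔G), site 13 (C↔T), site 15 (C↔T), site 17 (C↔T), site 19 (A↔G), site 21 (T↔G), site 24 (C↔G), site 25 (T↔G), site 30 (C↔A), site 32 (G↔T), site 34 (A↔G).
p = 13/37 = 0.351351.
d = −0.75 · ln(1 − (4/3)·0.351351) = −0.75 · ln(0.531532) = −0.75 · (-0.631992) = 0.4740.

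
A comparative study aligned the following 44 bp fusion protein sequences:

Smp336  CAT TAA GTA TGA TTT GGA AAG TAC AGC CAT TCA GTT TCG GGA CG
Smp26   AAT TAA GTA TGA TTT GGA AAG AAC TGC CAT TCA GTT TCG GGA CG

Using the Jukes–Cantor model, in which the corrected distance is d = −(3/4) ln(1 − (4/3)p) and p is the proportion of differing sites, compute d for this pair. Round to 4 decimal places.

Mismatches occur at site 1 (C↔A), site 22 (T↔A), site 25 (A↔T).
p = 3/44 = 0.068182.
d = −0.75 · ln(1 − (4/3)·0.068182) = −0.75 · ln(0.909091) = −0.75 · (-0.095310) = 0.0715.

0.0715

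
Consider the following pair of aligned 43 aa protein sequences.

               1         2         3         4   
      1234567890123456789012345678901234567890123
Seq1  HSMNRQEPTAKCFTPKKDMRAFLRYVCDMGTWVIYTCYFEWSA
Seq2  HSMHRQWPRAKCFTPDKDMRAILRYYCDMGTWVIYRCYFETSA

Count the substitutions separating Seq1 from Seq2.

8

Differing sites — 4:N/H; 7:E/W; 9:T/R; 16:K/D; 22:F/I; 26:V/Y; 36:T/R; 41:W/T.
That gives 8 mismatches out of 43 aligned sites, so the Hamming distance is 8.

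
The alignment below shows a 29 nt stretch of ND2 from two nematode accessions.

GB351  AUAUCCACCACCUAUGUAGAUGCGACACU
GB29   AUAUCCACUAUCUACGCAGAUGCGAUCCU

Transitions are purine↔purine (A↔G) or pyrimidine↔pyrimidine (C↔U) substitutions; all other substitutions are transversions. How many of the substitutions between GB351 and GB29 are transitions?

Mismatches occur at site 9 (C/U, transition), site 11 (C/U, transition), site 15 (U/C, transition), site 17 (U/C, transition), site 26 (C/U, transition), site 27 (A/C, transversion).
Of the 6 differences, 5 transitions and 1 transversion, so the answer is 5.

5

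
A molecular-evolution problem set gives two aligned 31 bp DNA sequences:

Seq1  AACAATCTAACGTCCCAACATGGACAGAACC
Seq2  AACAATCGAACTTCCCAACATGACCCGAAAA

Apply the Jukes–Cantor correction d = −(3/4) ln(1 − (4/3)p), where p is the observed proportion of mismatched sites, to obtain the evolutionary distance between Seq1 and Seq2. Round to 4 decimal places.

The sequences differ at positions 8 (T/G), 12 (G/T), 23 (G/A), 24 (A/C), 26 (A/C), 30 (C/A), 31 (C/A).
p = 7/31 = 0.225806.
d = −0.75 · ln(1 − (4/3)·0.225806) = −0.75 · ln(0.698925) = −0.75 · (-0.358212) = 0.2687.

0.2687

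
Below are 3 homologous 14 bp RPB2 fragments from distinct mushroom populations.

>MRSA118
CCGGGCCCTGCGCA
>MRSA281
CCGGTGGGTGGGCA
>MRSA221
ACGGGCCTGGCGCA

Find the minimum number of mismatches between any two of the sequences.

Pairwise Hamming distances:
  MRSA118 vs MRSA281: 5
  MRSA118 vs MRSA221: 3
  MRSA281 vs MRSA221: 7
The smallest is 3, between MRSA118 and MRSA221.

3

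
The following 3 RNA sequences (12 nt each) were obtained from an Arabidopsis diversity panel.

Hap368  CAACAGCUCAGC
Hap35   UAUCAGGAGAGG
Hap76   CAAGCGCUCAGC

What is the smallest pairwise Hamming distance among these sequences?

Pairwise Hamming distances:
  Hap368 vs Hap35: 6
  Hap368 vs Hap76: 2
  Hap35 vs Hap76: 8
The smallest is 2, between Hap368 and Hap76.

2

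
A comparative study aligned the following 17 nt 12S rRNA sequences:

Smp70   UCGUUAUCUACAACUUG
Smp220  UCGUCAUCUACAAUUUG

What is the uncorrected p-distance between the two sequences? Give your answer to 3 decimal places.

0.118

Differing sites — 5:U/C; 14:C/U.
There are 2 differences over 17 sites, so p = 2/17 = 0.118.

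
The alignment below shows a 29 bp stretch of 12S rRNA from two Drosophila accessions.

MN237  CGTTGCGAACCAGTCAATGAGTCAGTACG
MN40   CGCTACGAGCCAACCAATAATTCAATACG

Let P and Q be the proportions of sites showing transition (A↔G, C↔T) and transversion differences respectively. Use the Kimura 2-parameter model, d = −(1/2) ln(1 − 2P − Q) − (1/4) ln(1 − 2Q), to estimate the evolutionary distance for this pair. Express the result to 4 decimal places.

0.3820

Mismatches occur at site 3 (T→C, transition), site 5 (G→A, transition), site 9 (A→G, transition), site 13 (G→A, transition), site 14 (T→C, transition), site 19 (G→A, transition), site 21 (G→T, transversion), site 25 (G→A, transition).
Of the 8 differences, 7 transitions and 1 transversion over 29 sites: P = 7/29 = 0.241379, Q = 1/29 = 0.034483.
d = −0.5·ln(0.482759) − 0.25·ln(0.931034) = −0.5·(-0.728238) − 0.25·(-0.071459) = 0.3820.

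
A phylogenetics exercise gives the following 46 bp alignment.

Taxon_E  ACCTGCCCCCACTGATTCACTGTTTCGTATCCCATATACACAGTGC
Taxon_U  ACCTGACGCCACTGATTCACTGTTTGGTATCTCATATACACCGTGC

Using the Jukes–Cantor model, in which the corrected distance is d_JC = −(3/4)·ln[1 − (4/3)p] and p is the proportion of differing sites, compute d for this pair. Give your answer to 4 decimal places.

Differing sites — 6:C/A; 8:C/G; 26:C/G; 32:C/T; 42:A/C.
p = 5/46 = 0.108696.
d = −0.75 · ln(1 − (4/3)·0.108696) = −0.75 · ln(0.855072) = −0.75 · (-0.156570) = 0.1174.

0.1174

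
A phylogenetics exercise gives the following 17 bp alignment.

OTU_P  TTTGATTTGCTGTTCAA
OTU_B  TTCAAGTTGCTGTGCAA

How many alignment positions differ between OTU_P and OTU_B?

Differing sites — 3:T/C; 4:G/A; 6:T/G; 14:T/G.
That gives 4 mismatches out of 17 aligned sites, so the Hamming distance is 4.

4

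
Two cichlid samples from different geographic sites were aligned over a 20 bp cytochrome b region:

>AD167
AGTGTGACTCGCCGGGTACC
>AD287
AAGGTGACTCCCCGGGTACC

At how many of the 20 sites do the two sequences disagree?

The sequences differ at positions 2 (G/A), 3 (T/G), 11 (G/C).
That gives 3 mismatches out of 20 aligned sites, so the Hamming distance is 3.

3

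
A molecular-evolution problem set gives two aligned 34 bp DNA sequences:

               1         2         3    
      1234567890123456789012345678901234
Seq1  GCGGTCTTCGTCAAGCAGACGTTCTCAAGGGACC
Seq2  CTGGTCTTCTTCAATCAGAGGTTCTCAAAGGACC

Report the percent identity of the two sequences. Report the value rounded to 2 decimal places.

Differing sites — 1:G/C; 2:C/T; 10:G/T; 15:G/T; 20:C/G; 29:G/A.
28 of the 34 sites match, so the percent identity is 28/34 × 100 = 82.35%.

82.35%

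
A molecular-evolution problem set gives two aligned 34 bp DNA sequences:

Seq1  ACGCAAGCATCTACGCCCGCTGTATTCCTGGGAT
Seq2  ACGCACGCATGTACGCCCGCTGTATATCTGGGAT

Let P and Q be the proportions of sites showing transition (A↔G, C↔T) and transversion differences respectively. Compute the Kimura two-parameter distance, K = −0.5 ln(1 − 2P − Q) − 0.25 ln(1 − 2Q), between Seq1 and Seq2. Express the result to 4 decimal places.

The sequences differ at positions 6 (A/C, transversion), 11 (C/G, transversion), 26 (T/A, transversion), 27 (C/T, transition).
Of the 4 differences, 1 transition and 3 transversions over 34 sites: P = 1/34 = 0.029412, Q = 3/34 = 0.088235.
d = −0.5·ln(0.852941) − 0.25·ln(0.823530) = −0.5·(-0.159065) − 0.25·(-0.194155) = 0.1281.

0.1281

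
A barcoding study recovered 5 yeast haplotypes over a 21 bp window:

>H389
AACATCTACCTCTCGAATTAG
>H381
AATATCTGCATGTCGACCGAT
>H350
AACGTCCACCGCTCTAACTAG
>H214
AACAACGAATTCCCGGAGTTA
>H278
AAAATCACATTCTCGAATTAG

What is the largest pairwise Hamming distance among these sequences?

14

Pairwise Hamming distances:
  H389 vs H381: 8
  H389 vs H350: 5
  H389 vs H214: 9
  H389 vs H278: 5
  H381 vs H350: 11
  H381 vs H214: 14
  H381 vs H278: 10
  H350 vs H214: 12
  H350 vs H278: 9
  H214 vs H278: 9
The largest is 14, between H381 and H214.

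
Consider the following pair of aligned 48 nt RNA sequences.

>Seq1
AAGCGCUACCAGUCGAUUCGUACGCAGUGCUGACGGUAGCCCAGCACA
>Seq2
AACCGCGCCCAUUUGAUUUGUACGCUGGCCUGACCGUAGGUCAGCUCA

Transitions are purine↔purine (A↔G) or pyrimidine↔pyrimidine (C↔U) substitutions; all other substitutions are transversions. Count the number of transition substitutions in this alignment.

3

The sequences differ at positions 3 (G/C, transversion), 7 (U/G, transversion), 8 (A/C, transversion), 12 (G/U, transversion), 14 (C/U, transition), 19 (C/U, transition), 26 (A/U, transversion), 28 (U/G, transversion), 29 (G/C, transversion), 35 (G/C, transversion), 40 (C/G, transversion), 41 (C/U, transition), 46 (A/U, transversion).
Of the 13 differences, 3 transitions and 10 transversions, so the answer is 3.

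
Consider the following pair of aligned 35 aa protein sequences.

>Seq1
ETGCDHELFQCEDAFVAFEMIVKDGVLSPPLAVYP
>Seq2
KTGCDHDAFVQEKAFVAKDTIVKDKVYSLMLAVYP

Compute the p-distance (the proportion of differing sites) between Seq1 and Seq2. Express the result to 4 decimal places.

0.3714

Differing sites — 1:E/K; 7:E/D; 8:L/A; 10:Q/V; 11:C/Q; 13:D/K; 18:F/K; 19:E/D; 20:M/T; 25:G/K; 27:L/Y; 29:P/L; 30:P/M.
There are 13 differences over 35 sites, so p = 13/35 = 0.3714.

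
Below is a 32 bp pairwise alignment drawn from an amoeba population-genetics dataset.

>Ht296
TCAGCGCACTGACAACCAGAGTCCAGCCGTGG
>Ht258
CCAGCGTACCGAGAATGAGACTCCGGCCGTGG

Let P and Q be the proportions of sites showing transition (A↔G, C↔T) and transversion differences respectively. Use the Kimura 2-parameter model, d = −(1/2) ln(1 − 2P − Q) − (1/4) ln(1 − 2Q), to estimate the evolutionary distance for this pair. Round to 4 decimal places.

0.3126

Mismatches occur at site 1 (T↔C, transition), site 7 (C↔T, transition), site 10 (T↔C, transition), site 13 (C↔G, transversion), site 16 (C↔T, transition), site 17 (C↔G, transversion), site 21 (G↔C, transversion), site 25 (A↔G, transition).
Of the 8 differences, 5 transitions and 3 transversions over 32 sites: P = 5/32 = 0.156250, Q = 3/32 = 0.093750.
d = −0.5·ln(0.593750) − 0.25·ln(0.812500) = −0.5·(-0.521297) − 0.25·(-0.207639) = 0.3126.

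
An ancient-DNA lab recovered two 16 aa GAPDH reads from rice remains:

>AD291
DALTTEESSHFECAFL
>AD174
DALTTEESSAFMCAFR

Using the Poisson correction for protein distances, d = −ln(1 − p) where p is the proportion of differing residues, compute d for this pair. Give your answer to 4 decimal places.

0.2076

Differing sites — 10:H/A; 12:E/M; 16:L/R.
p = 3/16 = 0.187500.
d = −ln(1 − 0.187500) = −ln(0.812500) = 0.2076.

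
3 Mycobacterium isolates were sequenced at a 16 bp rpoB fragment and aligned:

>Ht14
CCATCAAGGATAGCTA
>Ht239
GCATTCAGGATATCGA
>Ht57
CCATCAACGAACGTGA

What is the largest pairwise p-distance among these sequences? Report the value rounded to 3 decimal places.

Pairwise Hamming distances:
  Ht14 vs Ht239: 5
  Ht14 vs Ht57: 5
  Ht239 vs Ht57: 8
The largest is 8 mismatches, between Ht239 and Ht57; p = 8/16 = 0.500.

0.500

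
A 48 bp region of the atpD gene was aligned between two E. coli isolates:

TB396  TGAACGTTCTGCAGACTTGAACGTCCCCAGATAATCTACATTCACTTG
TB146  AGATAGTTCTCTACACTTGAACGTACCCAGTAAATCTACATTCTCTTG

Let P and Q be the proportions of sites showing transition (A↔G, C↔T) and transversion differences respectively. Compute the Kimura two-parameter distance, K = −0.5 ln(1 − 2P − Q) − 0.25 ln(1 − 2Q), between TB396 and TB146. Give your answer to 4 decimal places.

0.2476

The sequences differ at positions 1 (T/A, transversion), 4 (A/T, transversion), 5 (C/A, transversion), 11 (G/C, transversion), 12 (C/T, transition), 14 (G/C, transversion), 25 (C/A, transversion), 31 (A/T, transversion), 32 (T/A, transversion), 44 (A/T, transversion).
Of the 10 differences, 1 transition and 9 transversions over 48 sites: P = 1/48 = 0.020833, Q = 9/48 = 0.187500.
d = −0.5·ln(0.770834) − 0.25·ln(0.625000) = −0.5·(-0.260282) − 0.25·(-0.470004) = 0.2476.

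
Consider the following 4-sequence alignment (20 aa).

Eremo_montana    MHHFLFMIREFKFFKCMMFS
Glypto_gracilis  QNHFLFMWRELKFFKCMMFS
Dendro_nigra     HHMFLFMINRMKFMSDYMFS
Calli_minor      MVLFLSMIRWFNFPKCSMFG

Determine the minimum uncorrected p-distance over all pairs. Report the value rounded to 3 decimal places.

0.200

Pairwise Hamming distances:
  Eremo_montana vs Glypto_gracilis: 4
  Eremo_montana vs Dendro_nigra: 9
  Eremo_montana vs Calli_minor: 8
  Glypto_gracilis vs Dendro_nigra: 11
  Glypto_gracilis vs Calli_minor: 11
  Dendro_nigra vs Calli_minor: 13
The smallest is 4 mismatches, between Eremo_montana and Glypto_gracilis; p = 4/20 = 0.200.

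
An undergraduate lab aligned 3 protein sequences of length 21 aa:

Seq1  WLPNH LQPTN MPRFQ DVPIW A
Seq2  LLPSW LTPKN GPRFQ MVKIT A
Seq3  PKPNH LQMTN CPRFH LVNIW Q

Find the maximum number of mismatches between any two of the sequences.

Pairwise Hamming distances:
  Seq1 vs Seq2: 9
  Seq1 vs Seq3: 8
  Seq2 vs Seq3: 13
The largest is 13, between Seq2 and Seq3.

13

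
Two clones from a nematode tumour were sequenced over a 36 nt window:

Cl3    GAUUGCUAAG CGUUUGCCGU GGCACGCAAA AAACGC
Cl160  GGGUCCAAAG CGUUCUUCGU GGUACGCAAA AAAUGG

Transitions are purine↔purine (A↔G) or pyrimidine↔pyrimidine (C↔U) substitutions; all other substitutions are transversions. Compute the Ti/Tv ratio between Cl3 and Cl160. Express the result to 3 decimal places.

Mismatches occur at site 2 (A→G, transition), site 3 (U→G, transversion), site 5 (G→C, transversion), site 7 (U→A, transversion), site 15 (U→C, transition), site 16 (G→U, transversion), site 17 (C→U, transition), site 23 (C→U, transition), site 34 (C→U, transition), site 36 (C→G, transversion).
Of the 10 differences, 5 transitions and 5 transversions, so Ti/Tv = 5/5 = 1.000.

1.000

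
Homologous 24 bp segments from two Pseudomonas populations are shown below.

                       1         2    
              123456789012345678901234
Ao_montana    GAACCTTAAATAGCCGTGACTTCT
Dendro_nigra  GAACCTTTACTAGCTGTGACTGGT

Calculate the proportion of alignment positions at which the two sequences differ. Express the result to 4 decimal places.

The sequences differ at positions 8 (A/T), 10 (A/C), 15 (C/T), 22 (T/G), 23 (C/G).
There are 5 differences over 24 sites, so p = 5/24 = 0.2083.

0.2083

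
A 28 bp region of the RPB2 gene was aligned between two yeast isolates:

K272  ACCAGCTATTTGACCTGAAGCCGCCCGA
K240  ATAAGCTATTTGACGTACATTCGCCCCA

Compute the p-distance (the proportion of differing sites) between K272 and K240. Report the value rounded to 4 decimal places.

0.2857

Mismatches occur at site 2 (C↔T), site 3 (C↔A), site 15 (C↔G), site 17 (G↔A), site 18 (A↔C), site 20 (G↔T), site 21 (C↔T), site 27 (G↔C).
There are 8 differences over 28 sites, so p = 8/28 = 0.2857.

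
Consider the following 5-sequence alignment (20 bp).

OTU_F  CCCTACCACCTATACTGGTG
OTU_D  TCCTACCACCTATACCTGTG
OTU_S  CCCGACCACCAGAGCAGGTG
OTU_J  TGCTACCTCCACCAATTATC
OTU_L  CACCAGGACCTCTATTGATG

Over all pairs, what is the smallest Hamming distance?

3

Pairwise Hamming distances:
  OTU_F vs OTU_D: 3
  OTU_F vs OTU_S: 6
  OTU_F vs OTU_J: 10
  OTU_F vs OTU_L: 7
  OTU_D vs OTU_S: 8
  OTU_D vs OTU_J: 9
  OTU_D vs OTU_L: 10
  OTU_S vs OTU_J: 12
  OTU_S vs OTU_L: 11
  OTU_J vs OTU_L: 11
The smallest is 3, between OTU_F and OTU_D.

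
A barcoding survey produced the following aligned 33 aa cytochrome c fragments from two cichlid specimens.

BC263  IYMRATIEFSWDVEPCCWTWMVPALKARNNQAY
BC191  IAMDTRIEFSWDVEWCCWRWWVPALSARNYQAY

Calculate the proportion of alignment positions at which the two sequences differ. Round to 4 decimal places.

Mismatches occur at site 2 (Y→A), site 4 (R→D), site 5 (A→T), site 6 (T→R), site 15 (P→W), site 19 (T→R), site 21 (M→W), site 26 (K→S), site 30 (N→Y).
There are 9 differences over 33 sites, so p = 9/33 = 0.2727.

0.2727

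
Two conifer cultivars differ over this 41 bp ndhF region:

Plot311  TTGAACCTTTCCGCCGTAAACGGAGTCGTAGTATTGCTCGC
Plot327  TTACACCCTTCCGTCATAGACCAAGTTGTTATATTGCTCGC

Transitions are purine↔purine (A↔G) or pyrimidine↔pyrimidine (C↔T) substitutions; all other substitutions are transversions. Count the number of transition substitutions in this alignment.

8

Differing sites — 3:G/A (Ti); 4:A/C (Tv); 8:T/C (Ti); 14:C/T (Ti); 16:G/A (Ti); 19:A/G (Ti); 22:G/C (Tv); 23:G/A (Ti); 27:C/T (Ti); 30:A/T (Tv); 31:G/A (Ti).
Of the 11 differences, 8 transitions and 3 transversions, so the answer is 8.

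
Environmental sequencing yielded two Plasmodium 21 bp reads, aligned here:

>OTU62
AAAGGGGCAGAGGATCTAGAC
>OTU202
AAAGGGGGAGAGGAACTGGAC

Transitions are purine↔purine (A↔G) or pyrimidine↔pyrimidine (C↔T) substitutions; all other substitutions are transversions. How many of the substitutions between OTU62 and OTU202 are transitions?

Differing sites — 8:C/G (Tv); 15:T/A (Tv); 18:A/G (Ti).
Of the 3 differences, 1 transition and 2 transversions, so the answer is 1.

1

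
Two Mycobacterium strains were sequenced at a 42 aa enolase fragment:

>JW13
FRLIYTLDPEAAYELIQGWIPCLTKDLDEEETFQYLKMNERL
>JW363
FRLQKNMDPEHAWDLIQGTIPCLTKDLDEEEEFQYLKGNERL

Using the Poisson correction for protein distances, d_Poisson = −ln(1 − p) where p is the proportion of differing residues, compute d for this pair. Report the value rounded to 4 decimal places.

The sequences differ at positions 4 (I/Q), 5 (Y/K), 6 (T/N), 7 (L/M), 11 (A/H), 13 (Y/W), 14 (E/D), 19 (W/T), 32 (T/E), 38 (M/G).
p = 10/42 = 0.238095.
d = −ln(1 − 0.238095) = −ln(0.761905) = 0.2719.

0.2719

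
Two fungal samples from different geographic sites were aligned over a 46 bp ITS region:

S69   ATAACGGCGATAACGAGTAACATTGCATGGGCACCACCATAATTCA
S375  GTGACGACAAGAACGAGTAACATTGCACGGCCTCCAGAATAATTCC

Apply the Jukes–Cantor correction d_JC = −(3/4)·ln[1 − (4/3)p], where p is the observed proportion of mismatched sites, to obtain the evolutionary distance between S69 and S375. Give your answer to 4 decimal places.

The sequences differ at positions 1 (A/G), 3 (A/G), 7 (G/A), 9 (G/A), 11 (T/G), 28 (T/C), 31 (G/C), 33 (A/T), 37 (C/G), 38 (C/A), 46 (A/C).
p = 11/46 = 0.239130.
d = −0.75 · ln(1 − (4/3)·0.239130) = −0.75 · ln(0.681160) = −0.75 · (-0.383958) = 0.2880.

0.2880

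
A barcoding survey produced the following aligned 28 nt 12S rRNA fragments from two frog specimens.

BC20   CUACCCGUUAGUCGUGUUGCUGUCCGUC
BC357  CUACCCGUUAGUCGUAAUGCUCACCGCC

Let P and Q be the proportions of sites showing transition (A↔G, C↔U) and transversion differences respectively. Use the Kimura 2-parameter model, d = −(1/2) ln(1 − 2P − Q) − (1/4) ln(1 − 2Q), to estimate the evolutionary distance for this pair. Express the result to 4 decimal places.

The sequences differ at positions 16 (G/A, transition), 17 (U/A, transversion), 22 (G/C, transversion), 23 (U/A, transversion), 27 (U/C, transition).
Of the 5 differences, 2 transitions and 3 transversions over 28 sites: P = 2/28 = 0.071429, Q = 3/28 = 0.107143.
d = −0.5·ln(0.749999) − 0.25·ln(0.785714) = −0.5·(-0.287683) − 0.25·(-0.241162) = 0.2041.

0.2041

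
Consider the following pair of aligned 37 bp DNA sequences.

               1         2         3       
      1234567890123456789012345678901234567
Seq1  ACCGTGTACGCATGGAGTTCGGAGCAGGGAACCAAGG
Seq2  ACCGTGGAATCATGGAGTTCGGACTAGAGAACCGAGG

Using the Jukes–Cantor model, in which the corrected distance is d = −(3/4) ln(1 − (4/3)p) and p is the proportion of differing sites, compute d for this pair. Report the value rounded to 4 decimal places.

0.2180

Mismatches occur at site 7 (T/G), site 9 (C/A), site 10 (G/T), site 24 (G/C), site 25 (C/T), site 28 (G/A), site 34 (A/G).
p = 7/37 = 0.189189.
d = −0.75 · ln(1 − (4/3)·0.189189) = −0.75 · ln(0.747748) = −0.75 · (-0.290689) = 0.2180.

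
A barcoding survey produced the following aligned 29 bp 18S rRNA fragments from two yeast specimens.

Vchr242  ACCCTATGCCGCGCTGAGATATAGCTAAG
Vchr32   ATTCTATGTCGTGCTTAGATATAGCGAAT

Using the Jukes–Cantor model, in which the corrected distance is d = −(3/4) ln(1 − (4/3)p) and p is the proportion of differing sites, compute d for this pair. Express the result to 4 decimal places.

Mismatches occur at site 2 (C/T), site 3 (C/T), site 9 (C/T), site 12 (C/T), site 16 (G/T), site 26 (T/G), site 29 (G/T).
p = 7/29 = 0.241379.
d = −0.75 · ln(1 − (4/3)·0.241379) = −0.75 · ln(0.678161) = −0.75 · (-0.388371) = 0.2913.

0.2913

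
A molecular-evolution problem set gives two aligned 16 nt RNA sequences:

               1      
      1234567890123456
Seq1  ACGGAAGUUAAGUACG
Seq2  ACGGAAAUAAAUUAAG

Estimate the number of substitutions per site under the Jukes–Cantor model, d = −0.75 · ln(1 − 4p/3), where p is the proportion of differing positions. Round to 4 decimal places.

Differing sites — 7:G/A; 9:U/A; 12:G/U; 15:C/A.
p = 4/16 = 0.250000.
d = −0.75 · ln(1 − (4/3)·0.250000) = −0.75 · ln(0.666667) = −0.75 · (-0.405465) = 0.3041.

0.3041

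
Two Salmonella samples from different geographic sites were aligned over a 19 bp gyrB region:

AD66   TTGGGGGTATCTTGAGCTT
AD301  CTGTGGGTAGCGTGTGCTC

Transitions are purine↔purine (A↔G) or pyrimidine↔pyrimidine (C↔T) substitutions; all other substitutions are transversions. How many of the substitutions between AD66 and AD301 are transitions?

2

Mismatches occur at site 1 (T↔C, transition), site 4 (G↔T, transversion), site 10 (T↔G, transversion), site 12 (T↔G, transversion), site 15 (A↔T, transversion), site 19 (T↔C, transition).
Of the 6 differences, 2 transitions and 4 transversions, so the answer is 2.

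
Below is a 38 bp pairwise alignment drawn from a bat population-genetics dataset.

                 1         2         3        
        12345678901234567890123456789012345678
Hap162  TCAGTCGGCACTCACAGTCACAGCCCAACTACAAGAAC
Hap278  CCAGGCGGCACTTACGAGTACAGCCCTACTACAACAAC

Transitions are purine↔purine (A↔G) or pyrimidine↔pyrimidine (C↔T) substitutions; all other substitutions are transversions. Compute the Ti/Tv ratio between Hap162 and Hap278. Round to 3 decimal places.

Differing sites — 1:T/C (Ti); 5:T/G (Tv); 13:C/T (Ti); 16:A/G (Ti); 17:G/A (Ti); 18:T/G (Tv); 19:C/T (Ti); 27:A/T (Tv); 35:G/C (Tv).
Of the 9 differences, 5 transitions and 4 transversions, so Ti/Tv = 5/4 = 1.250.

1.250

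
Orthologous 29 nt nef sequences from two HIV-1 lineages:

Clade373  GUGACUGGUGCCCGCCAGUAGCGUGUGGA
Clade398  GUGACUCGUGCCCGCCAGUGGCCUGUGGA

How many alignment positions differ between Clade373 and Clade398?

3

Differing sites — 7:G/C; 20:A/G; 23:G/C.
That gives 3 mismatches out of 29 aligned sites, so the Hamming distance is 3.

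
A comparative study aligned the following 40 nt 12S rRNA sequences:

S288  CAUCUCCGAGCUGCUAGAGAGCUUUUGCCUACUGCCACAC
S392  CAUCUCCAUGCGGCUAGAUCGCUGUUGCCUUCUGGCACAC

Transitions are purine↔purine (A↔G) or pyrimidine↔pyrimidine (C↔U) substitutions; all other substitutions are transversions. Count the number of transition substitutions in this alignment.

1

Differing sites — 8:G/A (Ti); 9:A/U (Tv); 12:U/G (Tv); 19:G/U (Tv); 20:A/C (Tv); 24:U/G (Tv); 31:A/U (Tv); 35:C/G (Tv).
Of the 8 differences, 1 transition and 7 transversions, so the answer is 1.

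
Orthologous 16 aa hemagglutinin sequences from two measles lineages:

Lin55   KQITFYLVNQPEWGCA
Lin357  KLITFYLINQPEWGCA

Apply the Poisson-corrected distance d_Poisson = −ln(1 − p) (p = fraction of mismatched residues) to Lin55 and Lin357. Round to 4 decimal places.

Differing sites — 2:Q/L; 8:V/I.
p = 2/16 = 0.125000.
d = −ln(1 − 0.125000) = −ln(0.875000) = 0.1335.

0.1335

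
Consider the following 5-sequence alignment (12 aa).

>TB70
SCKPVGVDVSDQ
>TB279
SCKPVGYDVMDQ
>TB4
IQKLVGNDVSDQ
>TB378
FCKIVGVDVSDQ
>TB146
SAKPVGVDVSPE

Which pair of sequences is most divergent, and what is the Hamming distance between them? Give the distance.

6

Pairwise Hamming distances:
  TB70 vs TB279: 2
  TB70 vs TB4: 4
  TB70 vs TB378: 2
  TB70 vs TB146: 3
  TB279 vs TB4: 5
  TB279 vs TB378: 4
  TB279 vs TB146: 5
  TB4 vs TB378: 4
  TB4 vs TB146: 6
  TB378 vs TB146: 5
The largest is 6, between TB4 and TB146.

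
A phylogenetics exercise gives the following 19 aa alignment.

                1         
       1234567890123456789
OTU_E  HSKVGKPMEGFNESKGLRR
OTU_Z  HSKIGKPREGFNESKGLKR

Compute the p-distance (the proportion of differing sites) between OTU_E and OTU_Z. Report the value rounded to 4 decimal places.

The sequences differ at positions 4 (V/I), 8 (M/R), 18 (R/K).
There are 3 differences over 19 sites, so p = 3/19 = 0.1579.

0.1579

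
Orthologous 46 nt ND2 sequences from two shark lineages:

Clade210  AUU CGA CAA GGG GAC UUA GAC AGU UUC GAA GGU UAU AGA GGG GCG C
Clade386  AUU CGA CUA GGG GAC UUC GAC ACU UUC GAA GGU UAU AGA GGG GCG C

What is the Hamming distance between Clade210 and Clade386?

3

The sequences differ at positions 8 (A/U), 18 (A/C), 23 (G/C).
That gives 3 mismatches out of 46 aligned sites, so the Hamming distance is 3.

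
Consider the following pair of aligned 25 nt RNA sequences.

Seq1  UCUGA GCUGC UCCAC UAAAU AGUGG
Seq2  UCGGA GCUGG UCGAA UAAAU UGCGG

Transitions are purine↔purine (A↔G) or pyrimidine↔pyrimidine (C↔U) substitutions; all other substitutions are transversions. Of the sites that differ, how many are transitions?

1

Mismatches occur at site 3 (U/G, transversion), site 10 (C/G, transversion), site 13 (C/G, transversion), site 15 (C/A, transversion), site 21 (A/U, transversion), site 23 (U/C, transition).
Of the 6 differences, 1 transition and 5 transversions, so the answer is 1.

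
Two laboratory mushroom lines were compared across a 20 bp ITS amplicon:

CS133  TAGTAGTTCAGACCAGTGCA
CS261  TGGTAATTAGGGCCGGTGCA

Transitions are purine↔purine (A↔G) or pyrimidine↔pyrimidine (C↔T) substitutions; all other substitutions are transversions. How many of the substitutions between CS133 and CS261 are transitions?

Differing sites — 2:A/G (Ti); 6:G/A (Ti); 9:C/A (Tv); 10:A/G (Ti); 12:A/G (Ti); 15:A/G (Ti).
Of the 6 differences, 5 transitions and 1 transversion, so the answer is 5.

5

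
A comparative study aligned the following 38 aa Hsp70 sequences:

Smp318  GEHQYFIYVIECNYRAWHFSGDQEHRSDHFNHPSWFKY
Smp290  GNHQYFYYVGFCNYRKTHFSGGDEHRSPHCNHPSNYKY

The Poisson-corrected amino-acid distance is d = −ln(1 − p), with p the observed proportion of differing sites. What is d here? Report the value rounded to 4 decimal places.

0.3795

Differing sites — 2:E/N; 7:I/Y; 10:I/G; 11:E/F; 16:A/K; 17:W/T; 22:D/G; 23:Q/D; 28:D/P; 30:F/C; 35:W/N; 36:F/Y.
p = 12/38 = 0.315789.
d = −ln(1 − 0.315789) = −ln(0.684211) = 0.3795.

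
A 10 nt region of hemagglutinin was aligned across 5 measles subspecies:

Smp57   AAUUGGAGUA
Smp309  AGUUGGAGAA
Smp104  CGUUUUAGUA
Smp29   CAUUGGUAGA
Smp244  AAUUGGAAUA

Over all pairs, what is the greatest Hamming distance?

Pairwise Hamming distances:
  Smp57 vs Smp309: 2
  Smp57 vs Smp104: 4
  Smp57 vs Smp29: 4
  Smp57 vs Smp244: 1
  Smp309 vs Smp104: 4
  Smp309 vs Smp29: 5
  Smp309 vs Smp244: 3
  Smp104 vs Smp29: 6
  Smp104 vs Smp244: 5
  Smp29 vs Smp244: 3
The largest is 6, between Smp104 and Smp29.

6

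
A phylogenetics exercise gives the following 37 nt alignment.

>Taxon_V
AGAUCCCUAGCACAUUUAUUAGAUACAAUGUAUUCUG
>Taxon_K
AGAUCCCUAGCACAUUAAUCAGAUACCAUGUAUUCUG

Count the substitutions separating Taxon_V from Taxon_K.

Differing sites — 17:U/A; 20:U/C; 27:A/C.
That gives 3 mismatches out of 37 aligned sites, so the Hamming distance is 3.

3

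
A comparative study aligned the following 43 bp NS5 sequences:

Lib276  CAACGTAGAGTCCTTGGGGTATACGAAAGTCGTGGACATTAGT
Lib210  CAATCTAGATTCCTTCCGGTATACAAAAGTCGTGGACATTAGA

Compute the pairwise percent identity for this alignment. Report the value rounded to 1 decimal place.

Differing sites — 4:C/T; 5:G/C; 10:G/T; 16:G/C; 17:G/C; 25:G/A; 43:T/A.
36 of the 43 sites match, so the percent identity is 36/43 × 100 = 83.7%.

83.7%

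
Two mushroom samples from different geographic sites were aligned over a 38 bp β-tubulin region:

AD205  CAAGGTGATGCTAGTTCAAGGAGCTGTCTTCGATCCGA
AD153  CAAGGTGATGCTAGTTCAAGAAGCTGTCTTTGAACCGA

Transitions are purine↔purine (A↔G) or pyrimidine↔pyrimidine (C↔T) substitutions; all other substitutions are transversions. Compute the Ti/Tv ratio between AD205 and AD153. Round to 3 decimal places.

2.000

Mismatches occur at site 21 (G↔A, transition), site 31 (C↔T, transition), site 34 (T↔A, transversion).
Of the 3 differences, 2 transitions and 1 transversion, so Ti/Tv = 2/1 = 2.000.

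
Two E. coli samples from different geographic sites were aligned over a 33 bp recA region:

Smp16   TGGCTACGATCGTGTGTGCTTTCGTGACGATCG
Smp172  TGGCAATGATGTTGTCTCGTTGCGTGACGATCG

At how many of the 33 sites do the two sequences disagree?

Differing sites — 5:T/A; 7:C/T; 11:C/G; 12:G/T; 16:G/C; 18:G/C; 19:C/G; 22:T/G.
That gives 8 mismatches out of 33 aligned sites, so the Hamming distance is 8.

8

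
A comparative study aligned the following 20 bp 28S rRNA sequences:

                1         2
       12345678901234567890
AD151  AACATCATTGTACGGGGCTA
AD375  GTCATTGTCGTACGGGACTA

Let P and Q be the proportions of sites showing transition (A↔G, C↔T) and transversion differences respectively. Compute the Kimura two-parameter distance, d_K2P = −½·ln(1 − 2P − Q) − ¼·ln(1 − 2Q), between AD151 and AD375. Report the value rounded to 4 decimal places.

0.4256

Differing sites — 1:A/G (Ti); 2:A/T (Tv); 6:C/T (Ti); 7:A/G (Ti); 9:T/C (Ti); 17:G/A (Ti).
Of the 6 differences, 5 transitions and 1 transversion over 20 sites: P = 5/20 = 0.250000, Q = 1/20 = 0.050000.
d = −0.5·ln(0.450000) − 0.25·ln(0.900000) = −0.5·(-0.798508) − 0.25·(-0.105361) = 0.4256.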